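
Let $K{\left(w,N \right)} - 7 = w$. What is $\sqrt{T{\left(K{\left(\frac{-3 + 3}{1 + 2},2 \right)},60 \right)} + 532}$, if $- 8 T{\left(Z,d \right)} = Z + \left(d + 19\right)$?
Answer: $\frac{\sqrt{2085}}{2} \approx 22.831$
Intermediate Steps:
$K{\left(w,N \right)} = 7 + w$
$T{\left(Z,d \right)} = - \frac{19}{8} - \frac{Z}{8} - \frac{d}{8}$ ($T{\left(Z,d \right)} = - \frac{Z + \left(d + 19\right)}{8} = - \frac{Z + \left(19 + d\right)}{8} = - \frac{19 + Z + d}{8} = - \frac{19}{8} - \frac{Z}{8} - \frac{d}{8}$)
$\sqrt{T{\left(K{\left(\frac{-3 + 3}{1 + 2},2 \right)},60 \right)} + 532} = \sqrt{\left(- \frac{19}{8} - \frac{7 + \frac{-3 + 3}{1 + 2}}{8} - \frac{15}{2}\right) + 532} = \sqrt{\left(- \frac{19}{8} - \frac{7 + \frac{0}{3}}{8} - \frac{15}{2}\right) + 532} = \sqrt{\left(- \frac{19}{8} - \frac{7 + 0 \cdot \frac{1}{3}}{8} - \frac{15}{2}\right) + 532} = \sqrt{\left(- \frac{19}{8} - \frac{7 + 0}{8} - \frac{15}{2}\right) + 532} = \sqrt{\left(- \frac{19}{8} - \frac{7}{8} - \frac{15}{2}\right) + 532} = \sqrt{- \frac{43}{4} + 532} = \sqrt{\frac{2085}{4}} = \frac{\sqrt{2085}}{2}$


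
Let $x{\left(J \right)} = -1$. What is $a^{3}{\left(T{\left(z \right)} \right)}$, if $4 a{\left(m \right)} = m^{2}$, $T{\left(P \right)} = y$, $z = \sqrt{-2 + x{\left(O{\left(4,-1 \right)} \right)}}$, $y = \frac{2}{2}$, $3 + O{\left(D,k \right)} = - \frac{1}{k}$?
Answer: $\frac{1}{64} \approx 0.015625$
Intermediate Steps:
$O{\left(D,k \right)} = -3 - \frac{1}{k}$
$y = 1$ ($y = 2 \cdot \frac{1}{2} = 1$)
$z = i \sqrt{3}$ ($z = \sqrt{-2 - 1} = \sqrt{-3} = i \sqrt{3} \approx 1.732 i$)
$T{\left(P \right)} = 1$
$a{\left(m \right)} = \frac{m^{2}}{4}$
$a^{3}{\left(T{\left(z \right)} \right)} = \left(\frac{1^{2}}{4}\right)^{3} = \left(\frac{1}{4} \cdot 1\right)^{3} = \left(\frac{1}{4}\right)^{3} = \frac{1}{64}$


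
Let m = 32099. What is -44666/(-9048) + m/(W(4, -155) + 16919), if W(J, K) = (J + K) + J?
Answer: 64973119/9484566 ≈ 6.8504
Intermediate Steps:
W(J, K) = K + 2*J
-44666/(-9048) + m/(W(4, -155) + 16919) = -44666/(-9048) + 32099/((-155 + 2*4) + 16919) = -44666*(-1/9048) + 32099/((-155 + 8) + 16919) = 22333/4524 + 32099/(-147 + 16919) = 22333/4524 + 32099/16772 = 64973119/9484566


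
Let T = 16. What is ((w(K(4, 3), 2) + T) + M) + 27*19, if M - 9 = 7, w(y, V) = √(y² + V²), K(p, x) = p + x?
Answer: 545 + √53 ≈ 552.28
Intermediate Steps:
w(y, V) = √(V² + y²)
M = 16 (M = 9 + 7 = 16)
((w(K(4, 3), 2) + T) + M) + 27*19 = ((√(2² + (4 + 3)²) + 16) + 16) + 27*19 = ((√(4 + 7²) + 16) + 16) + 513 = ((√(4 + 49) + 16) + 16) + 513 = ((√53 + 16) + 16) + 513 = ((16 + √53) + 16) + 513 = (32 + √53) + 513 = 545 + √53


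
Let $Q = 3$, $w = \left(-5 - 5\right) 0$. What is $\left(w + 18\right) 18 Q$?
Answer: $972$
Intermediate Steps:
$w = 0$ ($w = \left(-10\right) 0 = 0$)
$\left(w + 18\right) 18 Q = \left(0 + 18\right) 18 \cdot 3 = 18 \cdot 54 = 972$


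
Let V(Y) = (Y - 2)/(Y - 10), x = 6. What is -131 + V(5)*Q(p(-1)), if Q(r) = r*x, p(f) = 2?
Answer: -691/5 ≈ -138.20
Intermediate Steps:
V(Y) = (-2 + Y)/(-10 + Y)
Q(r) = 6*r (Q(r) = r*6 = 6*r)
-131 + V(5)*Q(p(-1)) = -131 + ((-2 + 5)/(-10 + 5))*(6*2) = -131 + (3/(-5))*12 = -131 - 1/5*3*12 = -131 - 3/5*12 = -131 - 36/5 = -691/5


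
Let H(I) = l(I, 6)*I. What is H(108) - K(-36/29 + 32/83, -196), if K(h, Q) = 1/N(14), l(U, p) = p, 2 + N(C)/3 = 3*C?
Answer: 77759/120 ≈ 647.99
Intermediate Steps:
N(C) = -6 + 9*C (N(C) = -6 + 3*(3*C) = -6 + 9*C)
K(h, Q) = 1/120 (K(h, Q) = 1/(-6 + 9*14) = 1/(-6 + 126) = 1/120)
H(I) = 6*I
H(108) - K(-36/29 + 32/83, -196) = 6*108 - 1*1/120 = 648 - 1/120 = 77759/120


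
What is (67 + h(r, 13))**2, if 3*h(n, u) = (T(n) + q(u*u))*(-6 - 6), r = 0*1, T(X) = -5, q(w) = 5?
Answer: 4489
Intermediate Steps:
r = 0
h(n, u) = 0 (h(n, u) = ((-5 + 5)*(-6 - 6))/3 = (0*(-12))/3 = (1/3)*0 = 0)
(67 + h(r, 13))**2 = (67 + 0)**2 = 67**2 = 4489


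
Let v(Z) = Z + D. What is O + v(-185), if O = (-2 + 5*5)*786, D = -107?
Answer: 17786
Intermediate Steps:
O = 18078 (O = (-2 + 25)*786 = 23*786 = 18078)
v(Z) = -107 + Z (v(Z) = Z - 107 = -107 + Z)
O + v(-185) = 18078 + (-107 - 185) = 18078 - 292 = 17786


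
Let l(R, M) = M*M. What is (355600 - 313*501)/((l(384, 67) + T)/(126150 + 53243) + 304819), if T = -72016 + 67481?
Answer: 35660996291/54682394821 ≈ 0.65215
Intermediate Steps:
T = -4535
l(R, M) = M²
(355600 - 313*501)/((l(384, 67) + T)/(126150 + 53243) + 304819) = (355600 - 313*501)/((67² - 4535)/(126150 + 53243) + 304819) = (355600 - 156813)/((4489 - 4535)/179393 + 304819) = 198787/(-46*1/179393 + 304819) = 198787/(-46/179393 + 304819) = 198787/(54682394821/179393) = 198787*(179393/54682394821) = 35660996291/54682394821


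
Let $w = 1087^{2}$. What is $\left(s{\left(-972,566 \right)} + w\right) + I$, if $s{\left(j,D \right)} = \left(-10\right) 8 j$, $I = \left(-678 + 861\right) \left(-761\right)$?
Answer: $1120066$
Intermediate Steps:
$I = -139263$ ($I = 183 \left(-761\right) = -139263$)
$w = 1181569$
$s{\left(j,D \right)} = - 80 j$
$\left(s{\left(-972,566 \right)} + w\right) + I = \left(\left(-80\right) \left(-972\right) + 1181569\right) - 139263 = \left(77760 + 1181569\right) - 139263 = 1259329 - 139263 = 1120066$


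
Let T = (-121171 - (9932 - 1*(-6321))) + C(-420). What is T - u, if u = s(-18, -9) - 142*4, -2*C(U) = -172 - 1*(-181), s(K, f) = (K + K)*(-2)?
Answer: -273865/2 ≈ -1.3693e+5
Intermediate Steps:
s(K, f) = -4*K (s(K, f) = (2*K)*(-2) = -4*K)
C(U) = -9/2 (C(U) = -(-172 - 1*(-181))/2 = -(-172 + 181)/2 = -1/2*9 = -9/2)
T = -274857/2 (T = (-121171 - (9932 - 1*(-6321))) - 9/2 = (-121171 - (9932 + 6321)) - 9/2 = (-121171 - 1*16253) - 9/2 = (-121171 - 16253) - 9/2 = -137424 - 9/2 = -274857/2 ≈ -1.3743e+5)
u = -496 (u = -4*(-18) - 142*4 = 72 - 568 = -496)
T - u = -274857/2 - 1*(-496) = -274857/2 + 496 = -273865/2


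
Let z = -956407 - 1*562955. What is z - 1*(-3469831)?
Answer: 1950469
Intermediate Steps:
z = -1519362 (z = -956407 - 562955 = -1519362)
z - 1*(-3469831) = -1519362 - 1*(-3469831) = -1519362 + 3469831 = 1950469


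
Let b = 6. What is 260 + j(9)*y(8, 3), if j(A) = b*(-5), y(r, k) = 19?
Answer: -310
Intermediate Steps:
j(A) = -30 (j(A) = 6*(-5) = -30)
260 + j(9)*y(8, 3) = 260 - 30*19 = 260 - 570 = -310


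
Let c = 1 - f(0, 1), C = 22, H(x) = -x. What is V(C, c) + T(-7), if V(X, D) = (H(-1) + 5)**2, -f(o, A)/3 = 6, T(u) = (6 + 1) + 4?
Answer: 47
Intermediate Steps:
T(u) = 11 (T(u) = 7 + 4 = 11)
f(o, A) = -18 (f(o, A) = -3*6 = -18)
c = 19 (c = 1 - 1*(-18) = 1 + 18 = 19)
V(X, D) = 36 (V(X, D) = (-1*(-1) + 5)**2 = (1 + 5)**2 = 6**2 = 36)
V(C, c) + T(-7) = 36 + 11 = 47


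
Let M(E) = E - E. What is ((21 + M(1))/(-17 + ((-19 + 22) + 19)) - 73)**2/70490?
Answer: 59168/881125 ≈ 0.067150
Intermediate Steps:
M(E) = 0
((21 + M(1))/(-17 + ((-19 + 22) + 19)) - 73)**2/70490 = ((21 + 0)/(-17 + ((-19 + 22) + 19)) - 73)**2/70490 = (21/(-17 + (3 + 19)) - 73)**2*(1/70490) = (21/(-17 + 22) - 73)**2*(1/70490) = (21/5 - 73)**2*(1/70490) = (-344/5)**2*(1/70490) = (118336/25)*(1/70490) = 59168/881125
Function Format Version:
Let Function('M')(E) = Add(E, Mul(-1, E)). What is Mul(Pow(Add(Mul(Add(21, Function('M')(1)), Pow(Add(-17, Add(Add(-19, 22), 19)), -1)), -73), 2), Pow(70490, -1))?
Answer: Rational(59168, 881125) ≈ 0.067150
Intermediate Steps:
Function('M')(E) = 0
Mul(Pow(Add(Mul(Add(21, Function('M')(1)), Pow(Add(-17, Add(Add(-19, 22), 19)), -1)), -73), 2), Pow(70490, -1)) = Mul(Pow(Add(Mul(Add(21, 0), Pow(Add(-17, Add(Add(-19, 22), 19)), -1)), -73), 2), Pow(70490, -1)) = Mul(Pow(Add(Mul(21, Pow(Add(-17, Add(3, 19)), -1)), -73), 2), Rational(1, 70490)) = Mul(Pow(Add(Mul(21, Pow(Add(-17, 22), -1)), -73), 2), Rational(1, 70490)) = Mul(Pow(Add(Mul(21, Pow(5, -1)), -73), 2), Rational(1, 70490)) = Mul(Pow(Add(Mul(21, Rational(1, 5)), -73), 2), Rational(1, 70490)) = Mul(Pow(Add(Rational(21, 5), -73), 2), Rational(1, 70490)) = Mul(Pow(Rational(-344, 5), 2), Rational(1, 70490)) = Mul(Rational(118336, 25), Rational(1, 70490)) = Rational(59168, 881125)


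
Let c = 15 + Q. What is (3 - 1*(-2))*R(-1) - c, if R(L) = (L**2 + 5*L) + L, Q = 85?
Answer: -125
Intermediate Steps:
c = 100 (c = 15 + 85 = 100)
R(L) = L**2 + 6*L
(3 - 1*(-2))*R(-1) - c = (3 - 1*(-2))*(-(6 - 1)) - 1*100 = (3 + 2)*(-1*5) - 100 = 5*(-5) - 100 = -25 - 100 = -125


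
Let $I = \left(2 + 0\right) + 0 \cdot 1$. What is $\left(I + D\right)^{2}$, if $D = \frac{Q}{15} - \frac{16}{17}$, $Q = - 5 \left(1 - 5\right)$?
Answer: $\frac{14884}{2601} \approx 5.7224$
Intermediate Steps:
$Q = 20$ ($Q = \left(-5\right) \left(-4\right) = 20$)
$D = \frac{20}{51}$ ($D = \frac{20}{15} - \frac{16}{17} = 20 \cdot \frac{1}{15} - \frac{16}{17} = \frac{4}{3} - \frac{16}{17} = \frac{20}{51} \approx 0.39216$)
$I = 2$ ($I = 2 + 0 = 2$)
$\left(I + D\right)^{2} = \left(2 + \frac{20}{51}\right)^{2} = \left(\frac{122}{51}\right)^{2} = \frac{14884}{2601}$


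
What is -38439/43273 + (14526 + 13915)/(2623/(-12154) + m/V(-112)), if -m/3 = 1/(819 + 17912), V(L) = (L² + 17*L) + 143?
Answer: -12641153196304020895/95921948750287 ≈ -1.3179e+5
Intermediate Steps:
V(L) = 143 + L² + 17*L
m = -3/18731 (m = -3/(819 + 17912) = -3/18731 ≈ -0.00016016)
-38439/43273 + (14526 + 13915)/(2623/(-12154) + m/V(-112)) = -38439/43273 + (14526 + 13915)/(2623/(-12154) - 3/(18731*(143 + (-112)² + 17*(-112)))) = -38439*1/43273 + 28441/(2623*(-1/12154) - 3/(18731*(143 + 12544 - 1904))) = -38439/43273 + 28441/(-2623/12154 - 3/18731/10783) = -38439/43273 + 28441/(-2623/12154 - 3/18731*1/10783) = -38439/43273 + 28441/(-2623/12154 - 3/201976373) = -38439/43273 + 28441/(-529784062841/2454820837442) = -38439/43273 + 28441*(-2454820837442/529784062841) = -38439/43273 - 292123679655598/2216669719 = -12641153196304020895/95921948750287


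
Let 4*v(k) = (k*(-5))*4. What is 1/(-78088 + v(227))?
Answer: -1/79223 ≈ -1.2623e-5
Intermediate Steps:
v(k) = -5*k (v(k) = ((k*(-5))*4)/4 = (-5*k*4)/4 = (-20*k)/4 = -5*k)
1/(-78088 + v(227)) = 1/(-78088 - 5*227) = 1/(-78088 - 1135) = 1/(-79223) = -1/79223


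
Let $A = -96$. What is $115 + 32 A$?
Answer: $-2957$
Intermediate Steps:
$115 + 32 A = 115 + 32 \left(-96\right) = 115 - 3072 = -2957$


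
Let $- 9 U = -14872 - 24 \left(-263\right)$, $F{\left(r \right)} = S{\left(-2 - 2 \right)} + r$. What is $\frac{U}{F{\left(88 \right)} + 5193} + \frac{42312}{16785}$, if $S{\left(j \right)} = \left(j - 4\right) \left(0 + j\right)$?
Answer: $\frac{240768056}{89178705} \approx 2.6998$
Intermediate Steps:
$S{\left(j \right)} = j \left(-4 + j\right)$ ($S{\left(j \right)} = \left(-4 + j\right) j = j \left(-4 + j\right)$)
$F{\left(r \right)} = 32 + r$ ($F{\left(r \right)} = \left(-2 - 2\right) \left(-4 - 4\right) + r = - 4 \left(-4 - 4\right) + r = \left(-4\right) \left(-8\right) + r = 32 + r$)
$U = \frac{8560}{9}$ ($U = - \frac{-14872 - 24 \left(-263\right)}{9} = - \frac{-14872 - -6312}{9} = - \frac{-14872 + 6312}{9} = \left(- \frac{1}{9}\right) \left(-8560\right) = \frac{8560}{9} \approx 951.11$)
$\frac{U}{F{\left(88 \right)} + 5193} + \frac{42312}{16785} = \frac{8560}{9 \left(\left(32 + 88\right) + 5193\right)} + \frac{42312}{16785} = \frac{8560}{9 \left(120 + 5193\right)} + 42312 \cdot \frac{1}{16785} = \frac{8560}{9 \cdot 5313} + \frac{14104}{5595} = \frac{8560}{9} \cdot \frac{1}{5313} + \frac{14104}{5595} = \frac{8560}{47817} + \frac{14104}{5595} = \frac{240768056}{89178705}$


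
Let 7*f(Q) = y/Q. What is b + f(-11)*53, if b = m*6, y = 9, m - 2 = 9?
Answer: 4605/77 ≈ 59.805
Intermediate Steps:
m = 11 (m = 2 + 9 = 11)
f(Q) = 9/(7*Q) (f(Q) = (9/Q)/7 = 9/(7*Q))
b = 66 (b = 11*6 = 66)
b + f(-11)*53 = 66 + ((9/7)/(-11))*53 = 66 + ((9/7)*(-1/11))*53 = 66 - 9/77*53 = 66 - 477/77 = 4605/77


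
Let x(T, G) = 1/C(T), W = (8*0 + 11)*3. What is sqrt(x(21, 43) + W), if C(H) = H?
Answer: sqrt(14574)/21 ≈ 5.7487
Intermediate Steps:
W = 33 (W = (0 + 11)*3 = 11*3 = 33)
x(T, G) = 1/T
sqrt(x(21, 43) + W) = sqrt(1/21 + 33) = sqrt(694/21) = sqrt(14574)/21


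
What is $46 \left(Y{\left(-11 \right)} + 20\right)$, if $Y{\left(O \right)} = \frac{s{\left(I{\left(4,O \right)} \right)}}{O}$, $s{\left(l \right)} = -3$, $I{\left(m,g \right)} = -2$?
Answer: $\frac{10258}{11} \approx 932.54$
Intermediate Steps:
$Y{\left(O \right)} = - \frac{3}{O}$
$46 \left(Y{\left(-11 \right)} + 20\right) = 46 \left(- \frac{3}{-11} + 20\right) = 46 \left(\left(-3\right) \left(- \frac{1}{11}\right) + 20\right) = 46 \left(\frac{3}{11} + 20\right) = 46 \cdot \frac{223}{11} = \frac{10258}{11}$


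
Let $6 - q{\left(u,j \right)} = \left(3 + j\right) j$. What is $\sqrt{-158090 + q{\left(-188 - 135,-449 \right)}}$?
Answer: $i \sqrt{358338} \approx 598.61 i$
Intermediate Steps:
$q{\left(u,j \right)} = 6 - j \left(3 + j\right)$ ($q{\left(u,j \right)} = 6 - \left(3 + j\right) j = 6 - j \left(3 + j\right)$)
$\sqrt{-158090 + q{\left(-188 - 135,-449 \right)}} = \sqrt{-158090 - 200248} = \sqrt{-358338} = i \sqrt{358338}$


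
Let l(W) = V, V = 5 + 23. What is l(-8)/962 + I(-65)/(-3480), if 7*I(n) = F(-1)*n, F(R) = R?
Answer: 61955/2343432 ≈ 0.026438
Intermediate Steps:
V = 28
l(W) = 28
I(n) = -n/7 (I(n) = (-n)/7 = -n/7)
l(-8)/962 + I(-65)/(-3480) = 28/962 - ⅐*(-65)/(-3480) = 28*(1/962) + (65/7)*(-1/3480) = 14/481 - 13/4872 = 61955/2343432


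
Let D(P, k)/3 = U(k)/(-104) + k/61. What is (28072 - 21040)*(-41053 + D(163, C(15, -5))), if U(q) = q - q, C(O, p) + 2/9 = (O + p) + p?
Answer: -17609665664/61 ≈ -2.8868e+8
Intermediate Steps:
C(O, p) = -2/9 + O + 2*p (C(O, p) = -2/9 + ((O + p) + p) = -2/9 + (O + 2*p) = -2/9 + O + 2*p)
U(q) = 0
D(P, k) = 3*k/61 (D(P, k) = 3*(0/(-104) + k/61) = 3*(0*(-1/104) + k*(1/61)) = 3*(0 + k/61) = 3*(k/61) = 3*k/61)
(28072 - 21040)*(-41053 + D(163, C(15, -5))) = (28072 - 21040)*(-41053 + 3*(-2/9 + 15 + 2*(-5))/61) = 7032*(-41053 + 3*(-2/9 + 15 - 10)/61) = 7032*(-41053 + (3/61)*(43/9)) = 7032*(-41053 + 43/183) = 7032*(-7512656/183) = -17609665664/61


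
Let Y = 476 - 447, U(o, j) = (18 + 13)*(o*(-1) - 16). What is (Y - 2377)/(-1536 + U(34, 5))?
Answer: 1174/1543 ≈ 0.76086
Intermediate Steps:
U(o, j) = -496 - 31*o (U(o, j) = 31*(-o - 16) = 31*(-16 - o) = -496 - 31*o)
Y = 29
(Y - 2377)/(-1536 + U(34, 5)) = (29 - 2377)/(-1536 + (-496 - 31*34)) = -2348/(-1536 + (-496 - 1054)) = -2348/(-1536 - 1550) = -2348/(-3086) = -2348*(-1/3086) = 1174/1543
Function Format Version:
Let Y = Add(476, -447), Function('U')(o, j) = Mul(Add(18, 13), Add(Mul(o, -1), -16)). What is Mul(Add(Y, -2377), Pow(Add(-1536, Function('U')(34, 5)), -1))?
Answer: Rational(1174, 1543) ≈ 0.76086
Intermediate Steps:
Function('U')(o, j) = Add(-496, Mul(-31, o)) (Function('U')(o, j) = Mul(31, Add(Mul(-1, o), -16)) = Mul(31, Add(-16, Mul(-1, o))) = Add(-496, Mul(-31, o)))
Y = 29
Mul(Add(Y, -2377), Pow(Add(-1536, Function('U')(34, 5)), -1)) = Mul(Add(29, -2377), Pow(Add(-1536, Add(-496, Mul(-31, 34))), -1)) = Mul(-2348, Pow(Add(-1536, Add(-496, -1054)), -1)) = Mul(-2348, Pow(Add(-1536, -1550), -1)) = Mul(-2348, Pow(-3086, -1)) = Mul(-2348, Rational(-1, 3086)) = Rational(1174, 1543)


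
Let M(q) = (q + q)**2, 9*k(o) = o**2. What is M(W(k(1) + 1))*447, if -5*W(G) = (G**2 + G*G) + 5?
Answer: 8726036/2187 ≈ 3990.0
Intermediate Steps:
k(o) = o**2/9
W(G) = -1 - 2*G**2/5 (W(G) = -((G**2 + G*G) + 5)/5 = -((G**2 + G**2) + 5)/5 = -(2*G**2 + 5)/5 = -(5 + 2*G**2)/5 = -1 - 2*G**2/5)
M(q) = 4*q**2 (M(q) = (2*q)**2 = 4*q**2)
M(W(k(1) + 1))*447 = (4*(-1 - 2*((1/9)*1**2 + 1)**2/5)**2)*447 = (4*(-1 - 2*((1/9)*1 + 1)**2/5)**2)*447 = (4*(-1 - 2*(1/9 + 1)**2/5)**2)*447 = (4*(-1 - 2*(10/9)**2/5)**2)*447 = (4*(-1 - 2/5*100/81)**2)*447 = (4*(-1 - 40/81)**2)*447 = (4*(-121/81)**2)*447 = (4*(14641/6561))*447 = (58564/6561)*447 = 8726036/2187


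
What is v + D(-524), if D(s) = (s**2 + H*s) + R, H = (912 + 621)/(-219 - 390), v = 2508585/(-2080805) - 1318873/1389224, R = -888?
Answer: 4610755082055288387/16766084622856 ≈ 2.7501e+5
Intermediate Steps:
v = -1245860804161/578140849064 (v = 2508585*(-1/2080805) - 1318873*1/1389224 = -501717/416161 - 1318873/1389224 = -1245860804161/578140849064 ≈ -2.1549)
H = -73/29 (H = 1533/(-609) = 1533*(-1/609) = -73/29 ≈ -2.5172)
D(s) = -888 + s**2 - 73*s/29 (D(s) = (s**2 - 73*s/29) - 888 = -888 + s**2 - 73*s/29)
v + D(-524) = -1245860804161/578140849064 + (-888 + (-524)**2 - 73/29*(-524)) = -1245860804161/578140849064 + (-888 + 274576 + 38252/29) = -1245860804161/578140849064 + 7975204/29 = 4610755082055288387/16766084622856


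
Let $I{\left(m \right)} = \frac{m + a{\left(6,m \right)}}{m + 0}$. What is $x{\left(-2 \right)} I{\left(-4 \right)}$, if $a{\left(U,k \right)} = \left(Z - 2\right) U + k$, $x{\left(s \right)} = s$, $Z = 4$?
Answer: $2$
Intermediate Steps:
$a{\left(U,k \right)} = k + 2 U$ ($a{\left(U,k \right)} = \left(4 - 2\right) U + k = 2 U + k = k + 2 U$)
$I{\left(m \right)} = \frac{12 + 2 m}{m}$ ($I{\left(m \right)} = \frac{m + \left(m + 2 \cdot 6\right)}{m + 0} = \frac{m + \left(m + 12\right)}{m} = \frac{m + \left(12 + m\right)}{m} = \frac{12 + 2 m}{m}$)
$x{\left(-2 \right)} I{\left(-4 \right)} = - 2 \left(2 + \frac{12}{-4}\right) = - 2 \left(2 + 12 \left(- \frac{1}{4}\right)\right) = - 2 \left(2 - 3\right) = \left(-2\right) \left(-1\right) = 2$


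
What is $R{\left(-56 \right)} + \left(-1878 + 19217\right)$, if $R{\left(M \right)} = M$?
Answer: $17283$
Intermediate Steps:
$R{\left(-56 \right)} + \left(-1878 + 19217\right) = -56 + \left(-1878 + 19217\right) = -56 + 17339 = 17283$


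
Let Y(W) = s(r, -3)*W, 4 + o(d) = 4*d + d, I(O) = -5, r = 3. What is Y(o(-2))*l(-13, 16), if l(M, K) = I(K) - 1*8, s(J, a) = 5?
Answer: 910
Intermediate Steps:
o(d) = -4 + 5*d (o(d) = -4 + (4*d + d) = -4 + 5*d)
l(M, K) = -13 (l(M, K) = -5 - 1*8 = -5 - 8 = -13)
Y(W) = 5*W
Y(o(-2))*l(-13, 16) = (5*(-4 + 5*(-2)))*(-13) = (5*(-4 - 10))*(-13) = (5*(-14))*(-13) = -70*(-13) = 910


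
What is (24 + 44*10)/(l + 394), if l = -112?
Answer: 232/141 ≈ 1.6454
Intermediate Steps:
(24 + 44*10)/(l + 394) = (24 + 44*10)/(-112 + 394) = (24 + 440)/282 = 464*(1/282) = 232/141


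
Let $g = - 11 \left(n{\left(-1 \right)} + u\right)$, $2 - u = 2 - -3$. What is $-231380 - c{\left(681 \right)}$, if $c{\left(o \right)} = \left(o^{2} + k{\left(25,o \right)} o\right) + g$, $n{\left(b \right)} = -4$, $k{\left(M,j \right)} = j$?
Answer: $-1158979$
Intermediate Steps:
$u = -3$ ($u = 2 - \left(2 - -3\right) = 2 - \left(2 + 3\right) = 2 - 5 = -3$)
$g = 77$ ($g = - 11 \left(-4 - 3\right) = \left(-11\right) \left(-7\right) = 77$)
$c{\left(o \right)} = 77 + 2 o^{2}$ ($c{\left(o \right)} = \left(o^{2} + o o\right) + 77 = \left(o^{2} + o^{2}\right) + 77 = 2 o^{2} + 77 = 77 + 2 o^{2}$)
$-231380 - c{\left(681 \right)} = -231380 - \left(77 + 2 \cdot 681^{2}\right) = -231380 - \left(77 + 2 \cdot 463761\right) = -231380 - \left(77 + 927522\right) = -231380 - 927599 = -1158979$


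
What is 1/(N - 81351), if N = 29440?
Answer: -1/51911 ≈ -1.9264e-5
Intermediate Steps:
1/(N - 81351) = 1/(29440 - 81351) = 1/(-51911) = -1/51911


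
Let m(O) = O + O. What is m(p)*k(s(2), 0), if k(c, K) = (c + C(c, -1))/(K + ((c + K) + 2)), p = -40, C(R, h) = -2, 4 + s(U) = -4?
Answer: -400/3 ≈ -133.33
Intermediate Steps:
s(U) = -8 (s(U) = -4 - 4 = -8)
k(c, K) = (-2 + c)/(2 + c + 2*K) (k(c, K) = (c - 2)/(K + ((c + K) + 2)) = (-2 + c)/(K + ((K + c) + 2)) = (-2 + c)/(K + (2 + K + c)) = (-2 + c)/(2 + c + 2*K))
m(O) = 2*O
m(p)*k(s(2), 0) = (2*(-40))*((-2 - 8)/(2 - 8 + 2*0)) = -80*(-10)/(2 - 8 + 0) = -80*(-10)/(-6) = -(-40)*(-10)/3 = -80*5/3 = -400/3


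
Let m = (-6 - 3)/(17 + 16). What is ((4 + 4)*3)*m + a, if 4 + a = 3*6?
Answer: 82/11 ≈ 7.4545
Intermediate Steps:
a = 14 (a = -4 + 3*6 = -4 + 18 = 14)
m = -3/11 (m = -9/33 = -9*1/33 = -3/11 ≈ -0.27273)
((4 + 4)*3)*m + a = ((4 + 4)*3)*(-3/11) + 14 = (8*3)*(-3/11) + 14 = 24*(-3/11) + 14 = -72/11 + 14 = 82/11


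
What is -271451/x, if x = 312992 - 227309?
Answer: -271451/85683 ≈ -3.1681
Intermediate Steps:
x = 85683
-271451/x = -271451/85683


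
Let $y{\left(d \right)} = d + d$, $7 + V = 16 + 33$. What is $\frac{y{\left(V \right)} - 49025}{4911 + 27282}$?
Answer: $- \frac{48941}{32193} \approx -1.5202$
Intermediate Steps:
$V = 42$ ($V = -7 + \left(16 + 33\right) = -7 + 49 = 42$)
$y{\left(d \right)} = 2 d$
$\frac{y{\left(V \right)} - 49025}{4911 + 27282} = \frac{2 \cdot 42 - 49025}{4911 + 27282} = \frac{84 - 49025}{32193} = \left(-48941\right) \frac{1}{32193} = - \frac{48941}{32193}$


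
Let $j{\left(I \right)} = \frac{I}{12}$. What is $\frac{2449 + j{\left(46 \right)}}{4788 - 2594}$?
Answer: $\frac{14717}{13164} \approx 1.118$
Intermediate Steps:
$j{\left(I \right)} = \frac{I}{12}$ ($j{\left(I \right)} = I \frac{1}{12} = \frac{I}{12}$)
$\frac{2449 + j{\left(46 \right)}}{4788 - 2594} = \frac{2449 + \frac{1}{12} \cdot 46}{4788 - 2594} = \frac{2449 + \frac{23}{6}}{4788 - 2594} = \frac{14717}{6 \left(4788 - 2594\right)} = \frac{14717}{6 \cdot 2194} = \frac{14717}{6} \cdot \frac{1}{2194} = \frac{14717}{13164}$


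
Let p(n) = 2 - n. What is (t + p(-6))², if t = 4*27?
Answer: 13456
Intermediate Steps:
t = 108
(t + p(-6))² = (108 + (2 - 1*(-6)))² = (108 + (2 + 6))² = (108 + 8)² = 116² = 13456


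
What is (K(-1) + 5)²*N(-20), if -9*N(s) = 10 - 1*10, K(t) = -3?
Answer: 0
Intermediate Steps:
N(s) = 0 (N(s) = -(10 - 1*10)/9 = -(10 - 10)/9 = -⅑*0 = 0)
(K(-1) + 5)²*N(-20) = (-3 + 5)²*0 = 2²*0 = 4*0 = 0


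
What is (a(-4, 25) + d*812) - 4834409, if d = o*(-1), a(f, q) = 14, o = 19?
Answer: -4849823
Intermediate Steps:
d = -19 (d = 19*(-1) = -19)
(a(-4, 25) + d*812) - 4834409 = (14 - 19*812) - 4834409 = (14 - 15428) - 4834409 = -15414 - 4834409 = -4849823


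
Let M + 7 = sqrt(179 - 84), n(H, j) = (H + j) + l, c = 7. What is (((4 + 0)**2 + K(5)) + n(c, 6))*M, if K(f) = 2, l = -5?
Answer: -182 + 26*sqrt(95) ≈ 71.417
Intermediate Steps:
n(H, j) = -5 + H + j (n(H, j) = (H + j) - 5 = -5 + H + j)
M = -7 + sqrt(95) (M = -7 + sqrt(179 - 84) = -7 + sqrt(95) ≈ 2.7468)
(((4 + 0)**2 + K(5)) + n(c, 6))*M = (((4 + 0)**2 + 2) + (-5 + 7 + 6))*(-7 + sqrt(95)) = ((4**2 + 2) + 8)*(-7 + sqrt(95)) = ((16 + 2) + 8)*(-7 + sqrt(95)) = (18 + 8)*(-7 + sqrt(95)) = 26*(-7 + sqrt(95)) = -182 + 26*sqrt(95)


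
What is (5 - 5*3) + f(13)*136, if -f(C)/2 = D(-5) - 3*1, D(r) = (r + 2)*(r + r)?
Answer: -7354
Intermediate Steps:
D(r) = 2*r*(2 + r) (D(r) = (2 + r)*(2*r) = 2*r*(2 + r))
f(C) = -54 (f(C) = -2*(2*(-5)*(2 - 5) - 3*1) = -2*(2*(-5)*(-3) - 3) = -2*(30 - 3) = -2*27 = -54)
(5 - 5*3) + f(13)*136 = (5 - 5*3) - 54*136 = (5 - 15) - 7344 = -10 - 7344 = -7354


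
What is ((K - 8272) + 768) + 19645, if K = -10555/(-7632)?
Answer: 92670667/7632 ≈ 12142.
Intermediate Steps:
K = 10555/7632 (K = -10555*(-1/7632) = 10555/7632 ≈ 1.3830)
((K - 8272) + 768) + 19645 = ((10555/7632 - 8272) + 768) + 19645 = (-63121349/7632 + 768) + 19645 = -57259973/7632 + 19645 = 92670667/7632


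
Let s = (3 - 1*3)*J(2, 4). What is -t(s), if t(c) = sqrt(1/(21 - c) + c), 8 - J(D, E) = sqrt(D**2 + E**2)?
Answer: -sqrt(21)/21 ≈ -0.21822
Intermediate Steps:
J(D, E) = 8 - sqrt(D**2 + E**2)
s = 0 (s = (3 - 1*3)*(8 - sqrt(2**2 + 4**2)) = (3 - 3)*(8 - sqrt(4 + 16)) = 0*(8 - sqrt(20)) = 0*(8 - 2*sqrt(5)) = 0)
t(c) = sqrt(c + 1/(21 - c))
-t(s) = -sqrt((-1 + 0*(-21 + 0))/(-21 + 0)) = -sqrt((-1 + 0*(-21))/(-21)) = -sqrt(-(-1 + 0)/21) = -sqrt(-1/21*(-1)) = -sqrt(1/21) = -sqrt(21)/21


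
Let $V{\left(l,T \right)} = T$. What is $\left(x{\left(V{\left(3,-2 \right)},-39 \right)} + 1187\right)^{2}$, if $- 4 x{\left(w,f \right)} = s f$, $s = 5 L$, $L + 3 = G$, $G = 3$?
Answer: $1408969$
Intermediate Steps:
$L = 0$ ($L = -3 + 3 = 0$)
$s = 0$ ($s = 5 \cdot 0 = 0$)
$x{\left(w,f \right)} = 0$ ($x{\left(w,f \right)} = - \frac{0 f}{4} = \left(- \frac{1}{4}\right) 0 = 0$)
$\left(x{\left(V{\left(3,-2 \right)},-39 \right)} + 1187\right)^{2} = \left(0 + 1187\right)^{2} = 1187^{2} = 1408969$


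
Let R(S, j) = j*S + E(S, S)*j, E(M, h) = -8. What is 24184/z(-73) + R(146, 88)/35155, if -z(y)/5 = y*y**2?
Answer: 4894260152/13675892635 ≈ 0.35787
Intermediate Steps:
R(S, j) = -8*j + S*j (R(S, j) = j*S - 8*j = S*j - 8*j = -8*j + S*j)
z(y) = -5*y**3 (z(y) = -5*y*y**2 = -5*y**3)
24184/z(-73) + R(146, 88)/35155 = 24184/((-5*(-73)**3)) + (88*(-8 + 146))/35155 = 24184/((-5*(-389017))) + (88*138)*(1/35155) = 24184/1945085 + 12144*(1/35155) = 24184*(1/1945085) + 12144/35155 = 24184/1945085 + 12144/35155 = 4894260152/13675892635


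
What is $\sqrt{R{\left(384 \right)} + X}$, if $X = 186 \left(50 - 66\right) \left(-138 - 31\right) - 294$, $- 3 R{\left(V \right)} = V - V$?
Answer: $15 \sqrt{2234} \approx 708.98$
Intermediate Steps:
$R{\left(V \right)} = 0$ ($R{\left(V \right)} = - \frac{V - V}{3} = \left(- \frac{1}{3}\right) 0 = 0$)
$X = 502650$ ($X = 186 \left(\left(-16\right) \left(-169\right)\right) - 294 = 186 \cdot 2704 - 294 = 502944 - 294 = 502650$)
$\sqrt{R{\left(384 \right)} + X} = \sqrt{0 + 502650} = \sqrt{502650} = 15 \sqrt{2234}$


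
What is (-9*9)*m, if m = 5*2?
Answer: -810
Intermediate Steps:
m = 10
(-9*9)*m = -9*9*10 = -81*10 = -810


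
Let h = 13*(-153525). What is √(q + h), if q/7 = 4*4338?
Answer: I*√1874361 ≈ 1369.1*I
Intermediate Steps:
h = -1995825
q = 121464 (q = 7*(4*4338) = 7*17352 = 121464)
√(q + h) = √(121464 - 1995825) = √(-1874361) = I*√1874361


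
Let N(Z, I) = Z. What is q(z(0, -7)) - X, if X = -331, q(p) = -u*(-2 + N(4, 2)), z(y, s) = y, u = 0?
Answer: 331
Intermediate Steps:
q(p) = 0 (q(p) = -0*(-2 + 4) = -0*2 = -1*0 = 0)
q(z(0, -7)) - X = 0 - 1*(-331) = 0 + 331 = 331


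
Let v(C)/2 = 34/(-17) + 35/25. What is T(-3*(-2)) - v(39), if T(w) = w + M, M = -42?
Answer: -174/5 ≈ -34.800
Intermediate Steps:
v(C) = -6/5 (v(C) = 2*(34/(-17) + 35/25) = 2*(34*(-1/17) + 35*(1/25)) = 2*(-2 + 7/5) = 2*(-⅗) = -6/5)
T(w) = -42 + w (T(w) = w - 42 = -42 + w)
T(-3*(-2)) - v(39) = (-42 - 3*(-2)) - 1*(-6/5) = (-42 + 6) + 6/5 = -36 + 6/5 = -174/5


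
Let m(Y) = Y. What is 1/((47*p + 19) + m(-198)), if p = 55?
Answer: 1/2406 ≈ 0.00041563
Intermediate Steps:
1/((47*p + 19) + m(-198)) = 1/((47*55 + 19) - 198) = 1/((2585 + 19) - 198) = 1/(2604 - 198) = 1/2406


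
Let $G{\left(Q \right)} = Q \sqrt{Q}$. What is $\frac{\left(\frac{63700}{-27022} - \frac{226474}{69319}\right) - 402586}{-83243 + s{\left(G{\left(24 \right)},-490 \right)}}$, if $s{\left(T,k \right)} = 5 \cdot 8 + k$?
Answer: $\frac{377054838757638}{78384270070237} \approx 4.8103$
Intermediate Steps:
$G{\left(Q \right)} = Q^{\frac{3}{2}}$
$s{\left(T,k \right)} = 40 + k$
$\frac{\left(\frac{63700}{-27022} - \frac{226474}{69319}\right) - 402586}{-83243 + s{\left(G{\left(24 \right)},-490 \right)}} = \frac{\left(\frac{63700}{-27022} - \frac{226474}{69319}\right) - 402586}{-83243 + \left(40 - 490\right)} = \frac{\left(63700 \left(- \frac{1}{27022}\right) - \frac{226474}{69319}\right) - 402586}{-83243 - 450} = \frac{\left(- \frac{31850}{13511} - \frac{226474}{69319}\right) - 402586}{-83693} = \left(- \frac{5267700364}{936569009} - 402586\right) \left(- \frac{1}{83693}\right) = \left(- \frac{377054838757638}{936569009}\right) \left(- \frac{1}{83693}\right) = \frac{377054838757638}{78384270070237}$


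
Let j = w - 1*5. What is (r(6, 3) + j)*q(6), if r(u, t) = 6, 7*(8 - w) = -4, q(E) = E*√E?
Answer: 402*√6/7 ≈ 140.67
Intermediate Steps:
q(E) = E^(3/2)
w = 60/7 (w = 8 - ⅐*(-4) = 8 + 4/7 = 60/7 ≈ 8.5714)
j = 25/7 (j = 60/7 - 1*5 = 60/7 - 5 = 25/7 ≈ 3.5714)
(r(6, 3) + j)*q(6) = (6 + 25/7)*6^(3/2) = 67*(6*√6)/7 = 402*√6/7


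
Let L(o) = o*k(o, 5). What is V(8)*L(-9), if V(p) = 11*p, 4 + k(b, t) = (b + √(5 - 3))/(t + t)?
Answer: 19404/5 - 396*√2/5 ≈ 3768.8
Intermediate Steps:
k(b, t) = -4 + (b + √2)/(2*t) (k(b, t) = -4 + (b + √(5 - 3))/(t + t) = -4 + (b + √2)/((2*t)) = -4 + (b + √2)*(1/(2*t)) = -4 + (b + √2)/(2*t))
L(o) = o*(-4 + o/10 + √2/10) (L(o) = o*((½)*(o + √2 - 8*5)/5) = o*((½)*(⅕)*(o + √2 - 40)) = o*((½)*(⅕)*(-40 + o + √2)) = o*(-4 + o/10 + √2/10))
V(8)*L(-9) = (11*8)*((⅒)*(-9)*(-40 - 9 + √2)) = 88*((⅒)*(-9)*(-49 + √2)) = 88*(441/10 - 9*√2/10) = 19404/5 - 396*√2/5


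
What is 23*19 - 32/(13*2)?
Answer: 5665/13 ≈ 435.77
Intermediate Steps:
23*19 - 32/(13*2) = 437 - 32/26 = 437 - 32*1/26 = 437 - 16/13 = 5665/13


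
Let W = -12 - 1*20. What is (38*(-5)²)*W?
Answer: -30400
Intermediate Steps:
W = -32 (W = -12 - 20 = -32)
(38*(-5)²)*W = (38*(-5)²)*(-32) = (38*25)*(-32) = 950*(-32) = -30400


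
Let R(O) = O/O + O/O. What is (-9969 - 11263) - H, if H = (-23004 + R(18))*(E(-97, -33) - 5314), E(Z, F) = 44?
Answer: -121241772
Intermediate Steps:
R(O) = 2 (R(O) = 1 + 1 = 2)
H = 121220540 (H = (-23004 + 2)*(44 - 5314) = -23002*(-5270) = 121220540)
(-9969 - 11263) - H = (-9969 - 11263) - 1*121220540 = -21232 - 121220540 = -121241772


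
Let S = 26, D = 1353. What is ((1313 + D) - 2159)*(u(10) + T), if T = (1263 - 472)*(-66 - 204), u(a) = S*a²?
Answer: -106961790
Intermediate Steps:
u(a) = 26*a²
T = -213570 (T = 791*(-270) = -213570)
((1313 + D) - 2159)*(u(10) + T) = ((1313 + 1353) - 2159)*(26*10² - 213570) = (2666 - 2159)*(26*100 - 213570) = 507*(2600 - 213570) = 507*(-210970) = -106961790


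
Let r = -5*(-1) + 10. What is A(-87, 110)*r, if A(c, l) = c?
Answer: -1305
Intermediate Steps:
r = 15 (r = 5 + 10 = 15)
A(-87, 110)*r = -87*15 = -1305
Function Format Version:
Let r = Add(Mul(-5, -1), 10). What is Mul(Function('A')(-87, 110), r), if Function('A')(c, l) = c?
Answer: -1305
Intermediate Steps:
r = 15 (r = Add(5, 10) = 15)
Mul(Function('A')(-87, 110), r) = Mul(-87, 15) = -1305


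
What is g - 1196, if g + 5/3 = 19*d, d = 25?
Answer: -2168/3 ≈ -722.67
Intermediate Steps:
g = 1420/3 (g = -5/3 + 19*25 = -5/3 + 475 = 1420/3 ≈ 473.33)
g - 1196 = 1420/3 - 1196 = -2168/3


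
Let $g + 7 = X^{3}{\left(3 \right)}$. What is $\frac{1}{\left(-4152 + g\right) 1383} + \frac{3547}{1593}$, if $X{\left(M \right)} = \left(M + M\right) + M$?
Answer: $\frac{5608622279}{2518899390} \approx 2.2266$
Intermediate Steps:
$X{\left(M \right)} = 3 M$ ($X{\left(M \right)} = 2 M + M = 3 M$)
$g = 722$ ($g = -7 + \left(3 \cdot 3\right)^{3} = -7 + 9^{3} = -7 + 729 = 722$)
$\frac{1}{\left(-4152 + g\right) 1383} + \frac{3547}{1593} = \frac{1}{\left(-4152 + 722\right) 1383} + \frac{3547}{1593} = \frac{1}{-3430} \cdot \frac{1}{1383} + 3547 \cdot \frac{1}{1593} = \left(- \frac{1}{3430}\right) \frac{1}{1383} + \frac{3547}{1593} = - \frac{1}{4743690} + \frac{3547}{1593} = \frac{5608622279}{2518899390}$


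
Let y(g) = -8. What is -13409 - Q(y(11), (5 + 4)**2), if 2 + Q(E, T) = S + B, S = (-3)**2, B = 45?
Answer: -13461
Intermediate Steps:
S = 9
Q(E, T) = 52 (Q(E, T) = -2 + (9 + 45) = -2 + 54 = 52)
-13409 - Q(y(11), (5 + 4)**2) = -13409 - 1*52 = -13409 - 52 = -13461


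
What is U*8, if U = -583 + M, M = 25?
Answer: -4464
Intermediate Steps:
U = -558 (U = -583 + 25 = -558)
U*8 = -558*8 = -4464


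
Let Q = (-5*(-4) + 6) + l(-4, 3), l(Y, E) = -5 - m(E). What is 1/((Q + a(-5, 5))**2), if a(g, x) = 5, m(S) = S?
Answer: 1/529 ≈ 0.0018904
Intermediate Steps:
l(Y, E) = -5 - E
Q = 18 (Q = (-5*(-4) + 6) + (-5 - 1*3) = (20 + 6) + (-5 - 3) = 26 - 8 = 18)
1/((Q + a(-5, 5))**2) = 1/((18 + 5)**2) = 1/(23**2) = 1/529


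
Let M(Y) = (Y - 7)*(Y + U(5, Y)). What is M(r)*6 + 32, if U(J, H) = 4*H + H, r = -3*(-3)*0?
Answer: 32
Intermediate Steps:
r = 0 (r = 9*0 = 0)
U(J, H) = 5*H
M(Y) = 6*Y*(-7 + Y) (M(Y) = (Y - 7)*(Y + 5*Y) = (-7 + Y)*(6*Y) = 6*Y*(-7 + Y))
M(r)*6 + 32 = (6*0*(-7 + 0))*6 + 32 = (6*0*(-7))*6 + 32 = 0*6 + 32 = 0 + 32 = 32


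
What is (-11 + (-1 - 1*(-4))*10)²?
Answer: 361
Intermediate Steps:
(-11 + (-1 - 1*(-4))*10)² = (-11 + (-1 + 4)*10)² = (-11 + 3*10)² = (-11 + 30)² = 19² = 361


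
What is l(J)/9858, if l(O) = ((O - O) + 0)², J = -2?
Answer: 0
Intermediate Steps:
l(O) = 0 (l(O) = (0 + 0)² = 0² = 0)
l(J)/9858 = 0/9858 = 0*(1/9858) = 0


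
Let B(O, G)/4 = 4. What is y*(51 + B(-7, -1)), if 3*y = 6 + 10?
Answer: 1072/3 ≈ 357.33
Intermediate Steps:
B(O, G) = 16 (B(O, G) = 4*4 = 16)
y = 16/3 (y = (6 + 10)/3 = (1/3)*16 = 16/3 ≈ 5.3333)
y*(51 + B(-7, -1)) = 16*(51 + 16)/3 = (16/3)*67 = 1072/3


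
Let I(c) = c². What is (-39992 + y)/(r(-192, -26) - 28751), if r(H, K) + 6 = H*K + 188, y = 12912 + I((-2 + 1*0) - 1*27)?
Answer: 26239/23577 ≈ 1.1129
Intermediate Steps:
y = 13753 (y = 12912 + ((-2 + 1*0) - 1*27)² = 12912 + ((-2 + 0) - 27)² = 12912 + (-2 - 27)² = 12912 + (-29)² = 12912 + 841 = 13753)
r(H, K) = 182 + H*K (r(H, K) = -6 + (H*K + 188) = -6 + (188 + H*K) = 182 + H*K)
(-39992 + y)/(r(-192, -26) - 28751) = (-39992 + 13753)/((182 - 192*(-26)) - 28751) = -26239/((182 + 4992) - 28751) = -26239/(5174 - 28751) = -26239/(-23577) = -26239*(-1/23577) = 26239/23577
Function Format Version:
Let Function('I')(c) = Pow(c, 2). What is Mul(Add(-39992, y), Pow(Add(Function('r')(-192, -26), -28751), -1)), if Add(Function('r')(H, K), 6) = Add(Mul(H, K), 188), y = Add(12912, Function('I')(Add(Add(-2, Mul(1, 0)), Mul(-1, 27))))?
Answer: Rational(26239, 23577) ≈ 1.1129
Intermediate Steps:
y = 13753 (y = Add(12912, Pow(Add(Add(-2, Mul(1, 0)), Mul(-1, 27)), 2)) = Add(12912, Pow(Add(Add(-2, 0), -27), 2)) = Add(12912, Pow(Add(-2, -27), 2)) = Add(12912, Pow(-29, 2)) = Add(12912, 841) = 13753)
Function('r')(H, K) = Add(182, Mul(H, K)) (Function('r')(H, K) = Add(-6, Add(Mul(H, K), 188)) = Add(-6, Add(188, Mul(H, K))) = Add(182, Mul(H, K)))
Mul(Add(-39992, y), Pow(Add(Function('r')(-192, -26), -28751), -1)) = Mul(Add(-39992, 13753), Pow(Add(Add(182, Mul(-192, -26)), -28751), -1)) = Mul(-26239, Pow(Add(Add(182, 4992), -28751), -1)) = Mul(-26239, Pow(Add(5174, -28751), -1)) = Mul(-26239, Pow(-23577, -1)) = Mul(-26239, Rational(-1, 23577)) = Rational(26239, 23577)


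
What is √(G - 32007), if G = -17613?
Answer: 2*I*√12405 ≈ 222.76*I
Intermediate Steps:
√(G - 32007) = √(-17613 - 32007) = √(-49620) = 2*I*√12405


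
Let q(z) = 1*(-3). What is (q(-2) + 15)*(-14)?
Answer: -168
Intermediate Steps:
q(z) = -3
(q(-2) + 15)*(-14) = (-3 + 15)*(-14) = 12*(-14) = -168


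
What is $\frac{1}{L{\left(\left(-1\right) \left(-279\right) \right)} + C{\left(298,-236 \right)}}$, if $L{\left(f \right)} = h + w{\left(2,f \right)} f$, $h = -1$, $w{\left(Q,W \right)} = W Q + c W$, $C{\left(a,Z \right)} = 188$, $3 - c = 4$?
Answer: $\frac{1}{78028} \approx 1.2816 \cdot 10^{-5}$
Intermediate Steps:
$c = -1$ ($c = 3 - 4 = -1$)
$w{\left(Q,W \right)} = - W + Q W$ ($w{\left(Q,W \right)} = W Q - W = Q W - W = - W + Q W$)
$L{\left(f \right)} = -1 + f^{2}$ ($L{\left(f \right)} = -1 + f \left(-1 + 2\right) f = -1 + f 1 f = -1 + f f = -1 + f^{2}$)
$\frac{1}{L{\left(\left(-1\right) \left(-279\right) \right)} + C{\left(298,-236 \right)}} = \frac{1}{\left(-1 + \left(\left(-1\right) \left(-279\right)\right)^{2}\right) + 188} = \frac{1}{\left(-1 + 279^{2}\right) + 188} = \frac{1}{\left(-1 + 77841\right) + 188} = \frac{1}{77840 + 188} = \frac{1}{78028}$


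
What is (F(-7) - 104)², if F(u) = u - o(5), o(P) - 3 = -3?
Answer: 12321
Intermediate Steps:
o(P) = 0 (o(P) = 3 - 3 = 0)
F(u) = u (F(u) = u - 1*0 = u + 0 = u)
(F(-7) - 104)² = (-7 - 104)² = (-111)² = 12321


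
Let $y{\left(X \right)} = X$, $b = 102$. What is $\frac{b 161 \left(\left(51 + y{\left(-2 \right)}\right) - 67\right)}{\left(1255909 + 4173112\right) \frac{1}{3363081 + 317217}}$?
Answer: $- \frac{1087881367608}{5429021} \approx -2.0038 \cdot 10^{5}$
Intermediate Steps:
$\frac{b 161 \left(\left(51 + y{\left(-2 \right)}\right) - 67\right)}{\left(1255909 + 4173112\right) \frac{1}{3363081 + 317217}} = \frac{102 \cdot 161 \left(\left(51 - 2\right) - 67\right)}{\left(1255909 + 4173112\right) \frac{1}{3363081 + 317217}} = \frac{16422 \left(49 - 67\right)}{5429021 \cdot \frac{1}{3680298}} = \frac{16422 \left(-18\right)}{5429021 \cdot \frac{1}{3680298}} = - \frac{295596}{\frac{5429021}{3680298}} = \left(-295596\right) \frac{3680298}{5429021} = - \frac{1087881367608}{5429021}$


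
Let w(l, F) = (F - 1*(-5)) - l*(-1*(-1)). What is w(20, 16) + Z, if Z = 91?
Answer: 92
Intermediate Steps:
w(l, F) = 5 + F - l (w(l, F) = (F + 5) - l = (5 + F) - l = 5 + F - l)
w(20, 16) + Z = (5 + 16 - 1*20) + 91 = (5 + 16 - 20) + 91 = 1 + 91 = 92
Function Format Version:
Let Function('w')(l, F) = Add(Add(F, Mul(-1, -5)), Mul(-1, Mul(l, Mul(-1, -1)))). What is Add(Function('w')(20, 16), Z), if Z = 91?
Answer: 92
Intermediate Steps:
Function('w')(l, F) = Add(5, F, Mul(-1, l)) (Function('w')(l, F) = Add(Add(F, 5), Mul(-1, Mul(l, 1))) = Add(Add(5, F), Mul(-1, l)) = Add(5, F, Mul(-1, l)))
Add(Function('w')(20, 16), Z) = Add(Add(5, 16, Mul(-1, 20)), 91) = Add(Add(5, 16, -20), 91) = Add(1, 91) = 92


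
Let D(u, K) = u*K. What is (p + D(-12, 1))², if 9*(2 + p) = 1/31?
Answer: 15249025/77841 ≈ 195.90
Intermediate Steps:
D(u, K) = K*u
p = -557/279 (p = -2 + (⅑)/31 = -2 + (⅑)*(1/31) = -2 + 1/279 = -557/279 ≈ -1.9964)
(p + D(-12, 1))² = (-557/279 + 1*(-12))² = (-557/279 - 12)² = (-3905/279)² = 15249025/77841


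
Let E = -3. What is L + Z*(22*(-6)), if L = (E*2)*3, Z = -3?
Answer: 378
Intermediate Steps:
L = -18 (L = -3*2*3 = -6*3 = -18)
L + Z*(22*(-6)) = -18 - 66*(-6) = -18 - 3*(-132) = -18 + 396 = 378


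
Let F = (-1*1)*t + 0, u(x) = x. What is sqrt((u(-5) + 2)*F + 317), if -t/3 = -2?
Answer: sqrt(335) ≈ 18.303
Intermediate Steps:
t = 6 (t = -3*(-2) = 6)
F = -6 (F = -1*1*6 + 0 = -1*6 + 0 = -6 + 0 = -6)
sqrt((u(-5) + 2)*F + 317) = sqrt((-5 + 2)*(-6) + 317) = sqrt(-3*(-6) + 317) = sqrt(18 + 317) = sqrt(335)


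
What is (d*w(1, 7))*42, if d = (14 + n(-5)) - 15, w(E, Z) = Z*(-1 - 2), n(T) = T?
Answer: 5292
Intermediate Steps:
w(E, Z) = -3*Z (w(E, Z) = Z*(-3) = -3*Z)
d = -6 (d = (14 - 5) - 15 = 9 - 15 = -6)
(d*w(1, 7))*42 = -(-18)*7*42 = -6*(-21)*42 = 126*42 = 5292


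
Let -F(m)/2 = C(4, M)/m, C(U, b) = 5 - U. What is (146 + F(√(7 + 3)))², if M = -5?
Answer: (730 - √10)²/25 ≈ 21132.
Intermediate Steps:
F(m) = -2/m (F(m) = -2*(5 - 1*4)/m = -2*(5 - 4)/m = -2/m)
(146 + F(√(7 + 3)))² = (146 - 2/√(7 + 3))² = (146 - 2*√10/10)² = (146 - √10/5)²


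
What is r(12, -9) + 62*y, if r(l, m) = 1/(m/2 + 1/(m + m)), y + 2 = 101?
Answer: 251649/41 ≈ 6137.8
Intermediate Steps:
y = 99 (y = -2 + 101 = 99)
r(l, m) = 1/(m/2 + 1/(2*m)) (r(l, m) = 1/(m*(1/2) + 1/(2*m)) = 1/(m/2 + 1/(2*m)))
r(12, -9) + 62*y = 2*(-9)/(1 + (-9)**2) + 62*99 = 2*(-9)/(1 + 81) + 6138 = 2*(-9)/82 + 6138 = 2*(-9)*(1/82) + 6138 = -9/41 + 6138 = 251649/41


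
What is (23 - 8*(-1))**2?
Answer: 961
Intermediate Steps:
(23 - 8*(-1))**2 = (23 + 8)**2 = 31**2 = 961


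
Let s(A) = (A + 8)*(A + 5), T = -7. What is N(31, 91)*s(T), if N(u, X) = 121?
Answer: -242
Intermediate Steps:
s(A) = (5 + A)*(8 + A) (s(A) = (8 + A)*(5 + A) = (5 + A)*(8 + A))
N(31, 91)*s(T) = 121*(40 + (-7)² + 13*(-7)) = 121*(40 + 49 - 91) = 121*(-2) = -242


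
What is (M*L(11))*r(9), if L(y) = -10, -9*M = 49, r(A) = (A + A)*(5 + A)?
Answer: 13720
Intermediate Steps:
r(A) = 2*A*(5 + A) (r(A) = (2*A)*(5 + A) = 2*A*(5 + A))
M = -49/9 (M = -⅑*49 = -49/9 ≈ -5.4444)
(M*L(11))*r(9) = (-49/9*(-10))*(2*9*(5 + 9)) = 490*(2*9*14)/9 = (490/9)*252 = 13720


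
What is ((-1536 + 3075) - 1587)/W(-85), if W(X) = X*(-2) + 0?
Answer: -24/85 ≈ -0.28235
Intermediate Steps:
W(X) = -2*X (W(X) = -2*X + 0 = -2*X)
((-1536 + 3075) - 1587)/W(-85) = ((-1536 + 3075) - 1587)/((-2*(-85))) = (1539 - 1587)/170 = -48*1/170 = -24/85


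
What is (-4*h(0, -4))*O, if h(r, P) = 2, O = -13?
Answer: 104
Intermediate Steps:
(-4*h(0, -4))*O = -4*2*(-13) = -8*(-13) = 104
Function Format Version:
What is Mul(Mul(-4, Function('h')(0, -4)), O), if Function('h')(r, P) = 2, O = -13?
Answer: 104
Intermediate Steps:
Mul(Mul(-4, Function('h')(0, -4)), O) = Mul(Mul(-4, 2), -13) = Mul(-8, -13) = 104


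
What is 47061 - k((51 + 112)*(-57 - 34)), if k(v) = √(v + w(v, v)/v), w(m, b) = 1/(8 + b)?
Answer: 47061 - 2*I*√7172596405848041714/43979845 ≈ 47061.0 - 121.79*I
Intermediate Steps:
k(v) = √(v + 1/(v*(8 + v))) (k(v) = √(v + 1/((8 + v)*v)) = √(v + 1/(v*(8 + v))))
47061 - k((51 + 112)*(-57 - 34)) = 47061 - √((1 + ((51 + 112)*(-57 - 34))²*(8 + (51 + 112)*(-57 - 34)))/((((51 + 112)*(-57 - 34)))*(8 + (51 + 112)*(-57 - 34)))) = 47061 - √((1 + (163*(-91))²*(8 + 163*(-91)))/(((163*(-91)))*(8 + 163*(-91)))) = 47061 - √((1 + (-14833)²*(8 - 14833))/((-14833)*(8 - 14833))) = 47061 - √(-1/14833*(1 + 220017889*(-14825))/(-14825)) = 47061 - √(-1/14833*(-1/14825)*(1 - 3261765204425)) = 47061 - √(-1/14833*(-1/14825)*(-3261765204424)) = 47061 - √(-3261765204424/219899225) = 47061 - 2*I*√7172596405848041714/43979845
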